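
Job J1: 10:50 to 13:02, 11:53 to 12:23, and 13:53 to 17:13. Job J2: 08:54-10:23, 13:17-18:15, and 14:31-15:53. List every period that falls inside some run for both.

13:53-17:13

A, merged: 10:50-13:02, 13:53-17:13.
B, merged: 08:54-10:23, 13:17-18:15.
10:50-13:02 meets no B interval.
13:53-17:13 ∩ B → 13:53-17:13.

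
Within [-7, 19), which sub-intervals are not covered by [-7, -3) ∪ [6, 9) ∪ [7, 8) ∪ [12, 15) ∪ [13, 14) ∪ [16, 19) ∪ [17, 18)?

[-3, 6) ∪ [9, 12) ∪ [15, 16)

After merging, the occupied span is [-7, -3), [6, 9), [12, 15), [16, 19).
Complement within [-7, 19): [-3, 6), [9, 12), [15, 16).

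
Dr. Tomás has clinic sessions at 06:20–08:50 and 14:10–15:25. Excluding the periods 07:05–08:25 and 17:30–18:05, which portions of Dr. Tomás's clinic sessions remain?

06:20–07:05, 08:25–08:50, 14:10–15:25

06:20–08:50 \ B = 06:20–07:05, 08:25–08:50.
14:10–15:25: nothing removed.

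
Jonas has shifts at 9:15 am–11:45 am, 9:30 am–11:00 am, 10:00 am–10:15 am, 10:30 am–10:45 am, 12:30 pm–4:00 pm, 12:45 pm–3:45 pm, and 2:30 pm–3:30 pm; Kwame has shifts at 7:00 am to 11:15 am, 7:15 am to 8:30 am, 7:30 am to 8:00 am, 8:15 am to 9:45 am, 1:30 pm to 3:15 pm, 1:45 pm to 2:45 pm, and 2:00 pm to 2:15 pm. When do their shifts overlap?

9:15 am–11:15 am, 1:30 pm–3:15 pm

First set merges to 9:15 am–11:45 am, 12:30 pm–4:00 pm.
Second set merges to 7:00 am–11:15 am, 1:30 pm–3:15 pm.
9:15 am–11:45 am ∩ B → 9:15 am–11:15 am.
12:30 pm–4:00 pm ∩ B → 1:30 pm–3:15 pm.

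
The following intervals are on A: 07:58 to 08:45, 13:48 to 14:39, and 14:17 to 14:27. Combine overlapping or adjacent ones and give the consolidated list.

07:58-08:45, 13:48-14:39

13:48-14:39 is disjoint → start new block.
14:17-14:27 overlaps/touches 13:48-14:39 → extend to 13:48-14:39.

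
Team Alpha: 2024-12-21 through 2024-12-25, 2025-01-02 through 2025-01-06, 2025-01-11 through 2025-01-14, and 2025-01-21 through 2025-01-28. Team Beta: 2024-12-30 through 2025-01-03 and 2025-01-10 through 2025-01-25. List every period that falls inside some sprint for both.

2025-01-02 through 2025-01-03, 2025-01-11 through 2025-01-14, 2025-01-21 through 2025-01-25

2024-12-21 through 2024-12-25: no overlap with the second set.
2025-01-02 through 2025-01-06 meets the second set on 2025-01-02 through 2025-01-03.
2025-01-11 through 2025-01-14 meets the second set on 2025-01-11 through 2025-01-14.
2025-01-21 through 2025-01-28 meets the second set on 2025-01-21 through 2025-01-25.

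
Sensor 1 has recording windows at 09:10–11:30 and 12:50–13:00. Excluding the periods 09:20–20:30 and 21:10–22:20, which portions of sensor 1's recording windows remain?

09:10–09:20

09:10–11:30 with B removed leaves 09:10–09:20.
12:50–13:00 lies entirely inside B → drops out.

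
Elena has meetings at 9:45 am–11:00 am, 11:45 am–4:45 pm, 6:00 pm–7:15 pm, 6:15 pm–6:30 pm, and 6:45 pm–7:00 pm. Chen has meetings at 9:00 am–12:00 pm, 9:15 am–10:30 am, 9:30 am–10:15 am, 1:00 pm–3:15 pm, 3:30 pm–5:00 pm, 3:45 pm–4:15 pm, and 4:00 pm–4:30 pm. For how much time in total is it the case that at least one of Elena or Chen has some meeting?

Merge the first list: 9:45 am-11:00 am, 11:45 am-4:45 pm, 6:00 pm-7:15 pm.
Merge the second list: 9:00 am-12:00 pm, 1:00 pm-3:15 pm, 3:30 pm-5:00 pm.
A ∪ B = 9:00 am-5:00 pm, 6:00 pm-7:15 pm.
Total: 8 h + 1 h 15 min = 9 h 15 min.

9 h 15 min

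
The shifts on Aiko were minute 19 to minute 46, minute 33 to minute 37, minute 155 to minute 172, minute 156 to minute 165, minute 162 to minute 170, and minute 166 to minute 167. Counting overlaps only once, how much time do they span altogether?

Merged: minute 19 to minute 46, minute 155 to minute 172.
Lengths: 27 minutes + 17 minutes = 44 minutes.

44 minutes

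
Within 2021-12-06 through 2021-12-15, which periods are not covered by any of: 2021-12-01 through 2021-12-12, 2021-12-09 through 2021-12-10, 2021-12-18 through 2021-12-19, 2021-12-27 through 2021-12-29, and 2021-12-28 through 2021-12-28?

2021-12-13 through 2021-12-15

Covered (merged): 2021-12-01 through 2021-12-12, 2021-12-18 through 2021-12-19, 2021-12-27 through 2021-12-29.
Uncovered inside 2021-12-06 through 2021-12-15: 2021-12-13 through 2021-12-15.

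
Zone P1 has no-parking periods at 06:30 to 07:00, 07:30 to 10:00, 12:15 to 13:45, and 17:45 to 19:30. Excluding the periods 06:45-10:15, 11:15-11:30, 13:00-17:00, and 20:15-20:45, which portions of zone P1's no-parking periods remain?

06:30-07:00 \ B = 06:30-06:45.
07:30-10:00: entirely removed.
12:15-13:45 \ B = 12:15-13:00.
17:45-19:30: nothing removed.

06:30-06:45, 12:15-13:00, 17:45-19:30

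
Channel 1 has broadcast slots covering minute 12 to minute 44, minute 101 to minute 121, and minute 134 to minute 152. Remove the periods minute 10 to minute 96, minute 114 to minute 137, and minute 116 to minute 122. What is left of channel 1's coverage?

Merge the second list: minute 10 to minute 96, minute 114 to minute 137.
minute 12 to minute 44: fully covered by B → removed.
minute 101 to minute 121 minus B → minute 101 to minute 114.
minute 134 to minute 152 minus B → minute 137 to minute 152.

minute 101 to minute 114, minute 137 to minute 152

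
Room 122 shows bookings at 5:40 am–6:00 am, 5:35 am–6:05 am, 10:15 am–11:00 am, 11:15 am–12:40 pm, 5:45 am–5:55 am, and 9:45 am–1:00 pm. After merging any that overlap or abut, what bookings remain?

5:35 am–6:05 am, 9:45 am–1:00 pm

Sort by start: 5:35 am–6:05 am, 5:40 am–6:00 am, 5:45 am–5:55 am, 9:45 am–1:00 pm, 10:15 am–11:00 am, 11:15 am–12:40 pm.
5:40 am–6:00 am overlaps/touches 5:35 am–6:05 am → extend to 5:35 am–6:05 am.
5:45 am–5:55 am overlaps/touches 5:35 am–6:05 am → extend to 5:35 am–6:05 am.
9:45 am–1:00 pm is disjoint → start new block.
10:15 am–11:00 am overlaps/touches 9:45 am–1:00 pm → extend to 9:45 am–1:00 pm.
11:15 am–12:40 pm overlaps/touches 9:45 am–1:00 pm → extend to 9:45 am–1:00 pm.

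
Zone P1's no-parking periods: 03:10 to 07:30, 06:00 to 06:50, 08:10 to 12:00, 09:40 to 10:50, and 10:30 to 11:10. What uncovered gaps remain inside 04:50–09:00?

The merged coverage is 03:10-07:30, 08:10-12:00.
Gaps within 04:50-09:00: 07:30-08:10.

07:30-08:10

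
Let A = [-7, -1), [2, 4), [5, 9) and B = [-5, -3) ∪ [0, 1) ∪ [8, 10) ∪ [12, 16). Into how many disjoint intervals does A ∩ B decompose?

2

A ∩ B = [-5, -3), [8, 9).
That is 2 disjoint pieces.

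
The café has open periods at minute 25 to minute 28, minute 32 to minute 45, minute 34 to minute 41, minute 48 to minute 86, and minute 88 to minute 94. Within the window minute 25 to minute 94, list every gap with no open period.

The merged coverage is minute 25 to minute 28, minute 32 to minute 45, minute 48 to minute 86, minute 88 to minute 94.
Complement within minute 25 to minute 94: minute 28 to minute 32, minute 45 to minute 48, minute 86 to minute 88.

minute 28 to minute 32, minute 45 to minute 48, minute 86 to minute 88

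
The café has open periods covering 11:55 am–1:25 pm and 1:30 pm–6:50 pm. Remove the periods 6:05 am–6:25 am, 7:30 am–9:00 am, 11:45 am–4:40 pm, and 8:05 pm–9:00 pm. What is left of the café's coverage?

11:55 am–1:25 pm: fully covered by B → removed.
1:30 pm–6:50 pm minus B → 4:40 pm–6:50 pm.

4:40 pm–6:50 pm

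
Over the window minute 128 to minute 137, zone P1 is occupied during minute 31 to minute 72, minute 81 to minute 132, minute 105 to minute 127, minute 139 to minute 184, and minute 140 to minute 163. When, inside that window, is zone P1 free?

Covered (merged): minute 31 to minute 72, minute 81 to minute 132, minute 139 to minute 184.
Uncovered inside minute 128 to minute 137: minute 132 to minute 137.

minute 132 to minute 137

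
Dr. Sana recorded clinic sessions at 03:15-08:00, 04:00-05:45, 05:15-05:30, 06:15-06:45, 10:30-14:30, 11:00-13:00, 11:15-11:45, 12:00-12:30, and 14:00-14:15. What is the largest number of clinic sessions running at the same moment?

Walk the sorted start/end points keeping a running depth.
The depth first hits 3 at 05:15.

3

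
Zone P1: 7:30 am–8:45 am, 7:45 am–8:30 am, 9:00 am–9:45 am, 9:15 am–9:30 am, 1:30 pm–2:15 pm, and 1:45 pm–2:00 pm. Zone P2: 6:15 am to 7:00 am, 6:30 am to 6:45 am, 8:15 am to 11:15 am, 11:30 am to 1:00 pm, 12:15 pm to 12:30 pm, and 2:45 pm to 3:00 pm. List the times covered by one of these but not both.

6:15 am-7:00 am, 7:30 am-8:15 am, 8:45 am-9:00 am, 9:45 am-11:15 am, 11:30 am-1:00 pm, 1:30 pm-2:15 pm, 2:45 pm-3:00 pm

First set merges to 7:30 am-8:45 am, 9:00 am-9:45 am, 1:30 pm-2:15 pm.
Second set merges to 6:15 am-7:00 am, 8:15 am-11:15 am, 11:30 am-1:00 pm, 2:45 pm-3:00 pm.
A but not B: 7:30 am-8:15 am, 1:30 pm-2:15 pm.
B but not A: 6:15 am-7:00 am, 8:45 am-9:00 am, 9:45 am-11:15 am, 11:30 am-1:00 pm, 2:45 pm-3:00 pm.
Combining gives A △ B.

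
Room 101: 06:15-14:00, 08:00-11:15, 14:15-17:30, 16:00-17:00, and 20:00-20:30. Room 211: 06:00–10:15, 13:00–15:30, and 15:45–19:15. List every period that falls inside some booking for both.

06:15–10:15, 13:00–14:00, 14:15–15:30, 15:45–17:30

Merge the first list: 06:15–14:00, 14:15–17:30, 20:00–20:30.
06:15–14:00 meets the second set on 06:15–10:15, 13:00–14:00.
14:15–17:30 meets the second set on 14:15–15:30, 15:45–17:30.
20:00–20:30: no overlap with the second set.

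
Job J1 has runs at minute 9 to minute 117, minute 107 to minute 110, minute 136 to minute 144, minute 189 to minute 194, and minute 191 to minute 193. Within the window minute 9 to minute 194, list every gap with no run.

minute 117 to minute 136, minute 144 to minute 189

The merged coverage is minute 9 to minute 117, minute 136 to minute 144, minute 189 to minute 194.
Complement within minute 9 to minute 194: minute 117 to minute 136, minute 144 to minute 189.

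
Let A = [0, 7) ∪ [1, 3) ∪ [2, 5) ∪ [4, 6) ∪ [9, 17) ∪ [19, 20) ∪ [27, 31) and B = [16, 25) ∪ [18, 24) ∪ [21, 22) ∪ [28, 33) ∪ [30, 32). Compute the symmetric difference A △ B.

First set merges to [0, 7), [9, 17), [19, 20), [27, 31).
Second set merges to [16, 25), [28, 33).
A \ B = [0, 7), [9, 16), [27, 28).
B \ A = [17, 19), [20, 25), [31, 33).
Union of the two gives the symmetric difference.

[0, 7) ∪ [9, 16) ∪ [17, 19) ∪ [20, 25) ∪ [27, 28) ∪ [31, 33)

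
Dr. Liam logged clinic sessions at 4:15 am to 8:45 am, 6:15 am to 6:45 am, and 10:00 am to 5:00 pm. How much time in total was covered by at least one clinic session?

11 h 30 min

Merged: 4:15 am-8:45 am, 10:00 am-5:00 pm.
Lengths: 4 h 30 min + 7 h = 11 h 30 min.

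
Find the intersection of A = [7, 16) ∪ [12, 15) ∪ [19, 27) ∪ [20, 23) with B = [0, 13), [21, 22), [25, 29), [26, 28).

A, merged: [7, 16), [19, 27).
B, merged: [0, 13), [21, 22), [25, 29).
[7, 16) ∩ B → [7, 13).
[19, 27) ∩ B → [21, 22), [25, 27).

[7, 13) ∪ [21, 22) ∪ [25, 27)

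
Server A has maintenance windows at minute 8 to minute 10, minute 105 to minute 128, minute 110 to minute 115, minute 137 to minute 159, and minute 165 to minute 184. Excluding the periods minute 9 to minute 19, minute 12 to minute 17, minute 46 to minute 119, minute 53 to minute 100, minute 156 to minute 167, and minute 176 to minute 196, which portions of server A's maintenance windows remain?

Merge the first list: minute 8 to minute 10, minute 105 to minute 128, minute 137 to minute 159, minute 165 to minute 184.
Merge the second list: minute 9 to minute 19, minute 46 to minute 119, minute 156 to minute 167, minute 176 to minute 196.
minute 8 to minute 10 minus B → minute 8 to minute 9.
minute 105 to minute 128 minus B → minute 119 to minute 128.
minute 137 to minute 159 minus B → minute 137 to minute 156.
minute 165 to minute 184 minus B → minute 167 to minute 176.

minute 8 to minute 9, minute 119 to minute 128, minute 137 to minute 156, minute 167 to minute 176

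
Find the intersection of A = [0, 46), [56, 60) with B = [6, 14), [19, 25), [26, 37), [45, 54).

[0, 46) overlaps B on [6, 14), [19, 25), [26, 37), [45, 46).
[56, 60) falls entirely outside B.

[6, 14) ∪ [19, 25) ∪ [26, 37) ∪ [45, 46)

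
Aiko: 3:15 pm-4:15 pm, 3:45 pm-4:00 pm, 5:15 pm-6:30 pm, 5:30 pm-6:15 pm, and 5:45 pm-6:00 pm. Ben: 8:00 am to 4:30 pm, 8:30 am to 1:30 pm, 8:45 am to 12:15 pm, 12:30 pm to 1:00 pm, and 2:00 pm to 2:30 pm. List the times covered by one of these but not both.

First set merges to 3:15 pm–4:15 pm, 5:15 pm–6:30 pm.
Second set merges to 8:00 am–4:30 pm.
Only in the first: 5:15 pm–6:30 pm.
Only in the second: 8:00 am–3:15 pm, 4:15 pm–4:30 pm.
Together these are the periods covered by exactly one.

8:00 am–3:15 pm, 4:15 pm–4:30 pm, 5:15 pm–6:30 pm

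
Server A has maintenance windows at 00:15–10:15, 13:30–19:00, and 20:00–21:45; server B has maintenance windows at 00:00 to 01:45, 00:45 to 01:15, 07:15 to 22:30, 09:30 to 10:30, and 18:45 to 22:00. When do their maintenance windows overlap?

Second set merges to 00:00–01:45, 07:15–22:30.
00:15–10:15 ∩ B → 00:15–01:45, 07:15–10:15.
13:30–19:00 ∩ B → 13:30–19:00.
20:00–21:45 ∩ B → 20:00–21:45.

00:15–01:45, 07:15–10:15, 13:30–19:00, 20:00–21:45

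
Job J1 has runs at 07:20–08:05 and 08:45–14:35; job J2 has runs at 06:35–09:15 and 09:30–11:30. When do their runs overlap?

07:20-08:05 overlaps B on 07:20-08:05.
08:45-14:35 overlaps B on 08:45-09:15, 09:30-11:30.

07:20-08:05, 08:45-09:15, 09:30-11:30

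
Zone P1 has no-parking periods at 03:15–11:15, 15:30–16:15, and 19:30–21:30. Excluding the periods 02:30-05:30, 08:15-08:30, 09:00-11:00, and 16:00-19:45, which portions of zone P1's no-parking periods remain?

05:30–08:15, 08:30–09:00, 11:00–11:15, 15:30–16:00, 19:45–21:30

03:15–11:15 \ B = 05:30–08:15, 08:30–09:00, 11:00–11:15.
15:30–16:15 \ B = 15:30–16:00.
19:30–21:30 \ B = 19:45–21:30.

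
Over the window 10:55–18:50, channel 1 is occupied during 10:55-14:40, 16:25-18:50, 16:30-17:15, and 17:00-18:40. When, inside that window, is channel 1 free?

After merging, the occupied span is 10:55–14:40, 16:25–18:50.
Gaps within 10:55–18:50: 14:40–16:25.

14:40–16:25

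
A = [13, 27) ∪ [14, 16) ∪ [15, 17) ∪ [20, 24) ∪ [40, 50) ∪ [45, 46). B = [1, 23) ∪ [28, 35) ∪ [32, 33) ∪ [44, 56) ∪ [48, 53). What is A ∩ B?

[13, 23) ∪ [44, 50)

A, merged: [13, 27), [40, 50).
B, merged: [1, 23), [28, 35), [44, 56).
[13, 27) overlaps B on [13, 23).
[40, 50) overlaps B on [44, 50).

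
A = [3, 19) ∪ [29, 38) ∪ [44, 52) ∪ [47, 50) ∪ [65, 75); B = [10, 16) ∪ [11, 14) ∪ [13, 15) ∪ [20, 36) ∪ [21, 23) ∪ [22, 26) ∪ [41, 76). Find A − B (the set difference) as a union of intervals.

A, merged: [3, 19), [29, 38), [44, 52), [65, 75).
B, merged: [10, 16), [20, 36), [41, 76).
[3, 19) minus B → [3, 10), [16, 19).
[29, 38) minus B → [36, 38).
[44, 52): fully covered by B → removed.
[65, 75): fully covered by B → removed.

[3, 10) ∪ [16, 19) ∪ [36, 38)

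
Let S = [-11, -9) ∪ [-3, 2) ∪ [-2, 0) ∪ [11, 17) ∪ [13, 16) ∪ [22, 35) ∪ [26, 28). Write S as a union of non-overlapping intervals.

[-3, 2) is disjoint → start new block.
[-2, 0) overlaps/touches [-3, 2) → extend to [-3, 2).
[11, 17) is disjoint → start new block.
[13, 16) overlaps/touches [11, 17) → extend to [11, 17).
[22, 35) is disjoint → start new block.
[26, 28) overlaps/touches [22, 35) → extend to [22, 35).

[-11, -9) ∪ [-3, 2) ∪ [11, 17) ∪ [22, 35)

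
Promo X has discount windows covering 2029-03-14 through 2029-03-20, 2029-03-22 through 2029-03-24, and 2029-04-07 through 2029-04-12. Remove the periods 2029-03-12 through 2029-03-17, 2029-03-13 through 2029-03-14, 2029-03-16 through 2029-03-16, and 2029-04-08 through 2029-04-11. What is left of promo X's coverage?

2029-03-18 through 2029-03-20, 2029-03-22 through 2029-03-24, 2029-04-07 through 2029-04-07, 2029-04-12 through 2029-04-12

Second set merges to 2029-03-12 through 2029-03-17, 2029-04-08 through 2029-04-11.
2029-03-14 through 2029-03-20 \ B = 2029-03-18 through 2029-03-20.
2029-03-22 through 2029-03-24: nothing removed.
2029-04-07 through 2029-04-12 \ B = 2029-04-07 through 2029-04-07, 2029-04-12 through 2029-04-12.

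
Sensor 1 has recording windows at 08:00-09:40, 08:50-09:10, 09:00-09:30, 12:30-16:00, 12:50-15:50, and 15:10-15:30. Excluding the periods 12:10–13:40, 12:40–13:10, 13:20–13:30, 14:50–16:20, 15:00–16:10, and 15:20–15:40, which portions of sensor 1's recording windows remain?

08:00-09:40, 13:40-14:50

First set merges to 08:00-09:40, 12:30-16:00.
Second set merges to 12:10-13:40, 14:50-16:20.
08:00-09:40: no B overlap → unchanged.
12:30-16:00 minus B → 13:40-14:50.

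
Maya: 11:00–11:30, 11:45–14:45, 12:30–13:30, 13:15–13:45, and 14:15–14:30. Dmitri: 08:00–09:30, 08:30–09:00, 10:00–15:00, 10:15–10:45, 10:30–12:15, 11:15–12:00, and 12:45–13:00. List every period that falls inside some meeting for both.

11:00-11:30, 11:45-14:45

First set merges to 11:00-11:30, 11:45-14:45.
Second set merges to 08:00-09:30, 10:00-15:00.
11:00-11:30 ∩ B → 11:00-11:30.
11:45-14:45 ∩ B → 11:45-14:45.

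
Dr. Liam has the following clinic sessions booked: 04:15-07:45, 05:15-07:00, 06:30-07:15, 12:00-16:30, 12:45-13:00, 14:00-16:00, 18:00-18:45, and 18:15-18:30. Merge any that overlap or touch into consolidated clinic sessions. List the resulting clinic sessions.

04:15–07:45, 12:00–16:30, 18:00–18:45

05:15–07:00 overlaps/touches 04:15–07:45 → extend to 04:15–07:45.
06:30–07:15 overlaps/touches 04:15–07:45 → extend to 04:15–07:45.
12:00–16:30 is disjoint → start new block.
12:45–13:00 overlaps/touches 12:00–16:30 → extend to 12:00–16:30.
14:00–16:00 overlaps/touches 12:00–16:30 → extend to 12:00–16:30.
18:00–18:45 is disjoint → start new block.
18:15–18:30 overlaps/touches 18:00–18:45 → extend to 18:00–18:45.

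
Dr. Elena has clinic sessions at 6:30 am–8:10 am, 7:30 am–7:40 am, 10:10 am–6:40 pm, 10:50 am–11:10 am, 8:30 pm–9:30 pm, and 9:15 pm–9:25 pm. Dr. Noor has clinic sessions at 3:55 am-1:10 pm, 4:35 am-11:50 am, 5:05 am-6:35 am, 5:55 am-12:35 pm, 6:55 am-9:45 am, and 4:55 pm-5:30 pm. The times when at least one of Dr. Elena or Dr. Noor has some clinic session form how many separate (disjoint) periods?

2

First set merges to 6:30 am–8:10 am, 10:10 am–6:40 pm, 8:30 pm–9:30 pm.
Second set merges to 3:55 am–1:10 pm, 4:55 pm–5:30 pm.
A ∪ B = 3:55 am–6:40 pm, 8:30 pm–9:30 pm.
That is 2 disjoint pieces.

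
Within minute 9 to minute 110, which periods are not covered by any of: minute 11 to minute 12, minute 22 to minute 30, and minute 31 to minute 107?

Covered (merged): minute 11 to minute 12, minute 22 to minute 30, minute 31 to minute 107.
Complement within minute 9 to minute 110: minute 9 to minute 11, minute 12 to minute 22, minute 30 to minute 31, minute 107 to minute 110.

minute 9 to minute 11, minute 12 to minute 22, minute 30 to minute 31, minute 107 to minute 110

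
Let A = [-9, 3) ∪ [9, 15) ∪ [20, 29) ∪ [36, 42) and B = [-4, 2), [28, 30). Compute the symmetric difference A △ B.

[-9, -4) ∪ [2, 3) ∪ [9, 15) ∪ [20, 28) ∪ [29, 30) ∪ [36, 42)

A but not B: [-9, -4), [2, 3), [9, 15), [20, 28), [36, 42).
B but not A: [29, 30).
Combining gives A △ B.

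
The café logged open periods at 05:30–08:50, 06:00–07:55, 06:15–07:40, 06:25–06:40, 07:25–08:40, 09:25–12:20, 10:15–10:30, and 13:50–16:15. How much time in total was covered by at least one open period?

Merged: 05:30–08:50, 09:25–12:20, 13:50–16:15.
Lengths: 3 h 20 min + 2 h 55 min + 2 h 25 min = 8 h 40 min.

8 h 40 min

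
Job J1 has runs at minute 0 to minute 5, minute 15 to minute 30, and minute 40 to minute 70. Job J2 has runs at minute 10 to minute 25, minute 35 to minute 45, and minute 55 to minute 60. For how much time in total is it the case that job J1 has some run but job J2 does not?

A \ B = minute 0 to minute 5, minute 25 to minute 30, minute 45 to minute 55, minute 60 to minute 70.
Total: 5 minutes + 5 minutes + 10 minutes + 10 minutes = 30 minutes.

30 minutes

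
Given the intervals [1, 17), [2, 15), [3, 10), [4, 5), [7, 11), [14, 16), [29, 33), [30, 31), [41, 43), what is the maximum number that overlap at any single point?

4

Walk the sorted start/end points keeping a running depth.
The depth first hits 4 at 4.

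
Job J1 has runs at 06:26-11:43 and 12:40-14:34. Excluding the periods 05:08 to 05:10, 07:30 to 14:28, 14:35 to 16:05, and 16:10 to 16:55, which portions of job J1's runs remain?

06:26–07:30, 14:28–14:34

06:26–11:43 minus B → 06:26–07:30.
12:40–14:34 minus B → 14:28–14:34.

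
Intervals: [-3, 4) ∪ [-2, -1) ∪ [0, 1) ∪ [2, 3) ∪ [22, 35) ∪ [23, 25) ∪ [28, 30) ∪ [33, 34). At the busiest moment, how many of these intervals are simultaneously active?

2

Walk the sorted start/end points keeping a running depth.
The depth first hits 2 at -2.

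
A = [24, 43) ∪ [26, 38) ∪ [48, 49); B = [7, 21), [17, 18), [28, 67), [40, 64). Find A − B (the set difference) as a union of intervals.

[24, 28)

A, merged: [24, 43), [48, 49).
B, merged: [7, 21), [28, 67).
[24, 43) with B removed leaves [24, 28).
[48, 49) lies entirely inside B → drops out.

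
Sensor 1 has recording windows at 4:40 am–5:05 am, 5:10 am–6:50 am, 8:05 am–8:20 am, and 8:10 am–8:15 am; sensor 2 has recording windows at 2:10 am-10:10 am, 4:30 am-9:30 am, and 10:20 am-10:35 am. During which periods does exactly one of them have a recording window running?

2:10 am-4:40 am, 5:05 am-5:10 am, 6:50 am-8:05 am, 8:20 am-10:10 am, 10:20 am-10:35 am

First set merges to 4:40 am-5:05 am, 5:10 am-6:50 am, 8:05 am-8:20 am.
Second set merges to 2:10 am-10:10 am, 10:20 am-10:35 am.
A but not B: none.
B but not A: 2:10 am-4:40 am, 5:05 am-5:10 am, 6:50 am-8:05 am, 8:20 am-10:10 am, 10:20 am-10:35 am.
Combining gives A △ B.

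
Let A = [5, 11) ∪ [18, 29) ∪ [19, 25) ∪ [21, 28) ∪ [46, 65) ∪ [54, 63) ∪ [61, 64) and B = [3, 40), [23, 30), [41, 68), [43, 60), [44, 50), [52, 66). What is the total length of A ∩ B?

Merge the first list: [5, 11), [18, 29), [46, 65).
Merge the second list: [3, 40), [41, 68).
A ∩ B = [5, 11), [18, 29), [46, 65).
Total: 6 + 11 + 19 = 36.

36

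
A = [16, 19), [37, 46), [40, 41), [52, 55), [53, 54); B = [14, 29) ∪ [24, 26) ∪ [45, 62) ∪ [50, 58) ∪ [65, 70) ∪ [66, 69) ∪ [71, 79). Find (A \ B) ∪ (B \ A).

A, merged: [16, 19), [37, 46), [52, 55).
B, merged: [14, 29), [45, 62), [65, 70), [71, 79).
Only in the first: [37, 45).
Only in the second: [14, 16), [19, 29), [46, 52), [55, 62), [65, 70), [71, 79).
Together these are the periods covered by exactly one.

[14, 16) ∪ [19, 29) ∪ [37, 45) ∪ [46, 52) ∪ [55, 62) ∪ [65, 70) ∪ [71, 79)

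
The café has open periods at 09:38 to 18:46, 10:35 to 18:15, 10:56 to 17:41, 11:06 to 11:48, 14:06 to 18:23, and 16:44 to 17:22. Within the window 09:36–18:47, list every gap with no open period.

The merged coverage is 09:38-18:46.
Complement within 09:36-18:47: 09:36-09:38, 18:46-18:47.

09:36-09:38, 18:46-18:47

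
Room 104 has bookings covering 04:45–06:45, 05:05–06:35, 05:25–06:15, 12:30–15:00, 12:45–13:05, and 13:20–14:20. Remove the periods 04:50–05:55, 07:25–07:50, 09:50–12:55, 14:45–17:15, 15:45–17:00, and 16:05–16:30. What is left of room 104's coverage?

04:45–04:50, 05:55–06:45, 12:55–14:45

A, merged: 04:45–06:45, 12:30–15:00.
B, merged: 04:50–05:55, 07:25–07:50, 09:50–12:55, 14:45–17:15.
04:45–06:45 minus B → 04:45–04:50, 05:55–06:45.
12:30–15:00 minus B → 12:55–14:45.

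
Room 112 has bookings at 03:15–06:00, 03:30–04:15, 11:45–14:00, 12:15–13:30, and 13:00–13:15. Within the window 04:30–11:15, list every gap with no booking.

Covered (merged): 03:15-06:00, 11:45-14:00.
Uncovered inside 04:30-11:15: 06:00-11:15.

06:00-11:15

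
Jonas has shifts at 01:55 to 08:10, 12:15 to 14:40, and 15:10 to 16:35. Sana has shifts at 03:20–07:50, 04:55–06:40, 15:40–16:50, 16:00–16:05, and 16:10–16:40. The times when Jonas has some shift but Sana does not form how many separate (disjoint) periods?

Merge the second list: 03:20-07:50, 15:40-16:50.
A \ B = 01:55-03:20, 07:50-08:10, 12:15-14:40, 15:10-15:40.
That is 4 disjoint pieces.

4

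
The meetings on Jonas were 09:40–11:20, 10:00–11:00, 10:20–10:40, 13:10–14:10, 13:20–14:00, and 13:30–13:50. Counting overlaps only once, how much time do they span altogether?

Merged: 09:40–11:20, 13:10–14:10.
Lengths: 1 h 40 min + 1 h = 2 h 40 min.

2 h 40 min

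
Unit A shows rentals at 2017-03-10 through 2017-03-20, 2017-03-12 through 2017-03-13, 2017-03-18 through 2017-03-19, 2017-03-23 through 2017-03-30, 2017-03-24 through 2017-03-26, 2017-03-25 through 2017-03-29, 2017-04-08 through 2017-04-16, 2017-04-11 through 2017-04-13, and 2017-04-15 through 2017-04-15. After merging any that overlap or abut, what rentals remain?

2017-03-12 through 2017-03-13 overlaps/touches 2017-03-10 through 2017-03-20 → extend to 2017-03-10 through 2017-03-20.
2017-03-18 through 2017-03-19 overlaps/touches 2017-03-10 through 2017-03-20 → extend to 2017-03-10 through 2017-03-20.
2017-03-23 through 2017-03-30 is disjoint → start new block.
2017-03-24 through 2017-03-26 overlaps/touches 2017-03-23 through 2017-03-30 → extend to 2017-03-23 through 2017-03-30.
2017-03-25 through 2017-03-29 overlaps/touches 2017-03-23 through 2017-03-30 → extend to 2017-03-23 through 2017-03-30.
2017-04-08 through 2017-04-16 is disjoint → start new block.
2017-04-11 through 2017-04-13 overlaps/touches 2017-04-08 through 2017-04-16 → extend to 2017-04-08 through 2017-04-16.
2017-04-15 through 2017-04-15 overlaps/touches 2017-04-08 through 2017-04-16 → extend to 2017-04-08 through 2017-04-16.

2017-03-10 through 2017-03-20, 2017-03-23 through 2017-03-30, 2017-04-08 through 2017-04-16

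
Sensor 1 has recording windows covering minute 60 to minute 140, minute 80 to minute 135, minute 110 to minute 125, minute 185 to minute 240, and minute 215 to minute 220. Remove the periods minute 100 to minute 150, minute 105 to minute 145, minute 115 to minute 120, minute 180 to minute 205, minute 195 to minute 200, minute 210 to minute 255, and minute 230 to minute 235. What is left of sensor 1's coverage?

minute 60 to minute 100, minute 205 to minute 210

Merge the first list: minute 60 to minute 140, minute 185 to minute 240.
Merge the second list: minute 100 to minute 150, minute 180 to minute 205, minute 210 to minute 255.
minute 60 to minute 140 \ B = minute 60 to minute 100.
minute 185 to minute 240 \ B = minute 205 to minute 210.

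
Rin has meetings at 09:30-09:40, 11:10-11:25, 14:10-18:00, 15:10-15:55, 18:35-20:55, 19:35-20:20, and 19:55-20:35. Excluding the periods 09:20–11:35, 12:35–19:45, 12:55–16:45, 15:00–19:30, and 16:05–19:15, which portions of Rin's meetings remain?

A, merged: 09:30–09:40, 11:10–11:25, 14:10–18:00, 18:35–20:55.
B, merged: 09:20–11:35, 12:35–19:45.
09:30–09:40: entirely removed.
11:10–11:25: entirely removed.
14:10–18:00: entirely removed.
18:35–20:55 \ B = 19:45–20:55.

19:45–20:55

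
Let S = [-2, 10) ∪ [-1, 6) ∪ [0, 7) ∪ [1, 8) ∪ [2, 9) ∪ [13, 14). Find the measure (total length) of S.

Merged: [-2, 10), [13, 14).
Lengths: 12 + 1 = 13.

13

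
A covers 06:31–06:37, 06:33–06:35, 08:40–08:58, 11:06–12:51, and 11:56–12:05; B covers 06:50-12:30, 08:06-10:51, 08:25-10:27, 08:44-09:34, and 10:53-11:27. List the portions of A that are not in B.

06:31-06:37, 12:30-12:51

A, merged: 06:31-06:37, 08:40-08:58, 11:06-12:51.
B, merged: 06:50-12:30.
06:31-06:37: no B overlap → unchanged.
08:40-08:58: fully covered by B → removed.
11:06-12:51 minus B → 12:30-12:51.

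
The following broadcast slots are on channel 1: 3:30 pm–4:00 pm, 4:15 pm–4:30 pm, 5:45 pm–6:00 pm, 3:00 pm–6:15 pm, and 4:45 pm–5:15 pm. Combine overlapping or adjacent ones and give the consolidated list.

3:00 pm–6:15 pm

Sort by start: 3:00 pm–6:15 pm, 3:30 pm–4:00 pm, 4:15 pm–4:30 pm, 4:45 pm–5:15 pm, 5:45 pm–6:00 pm.
3:30 pm–4:00 pm overlaps/touches 3:00 pm–6:15 pm → extend to 3:00 pm–6:15 pm.
4:15 pm–4:30 pm overlaps/touches 3:00 pm–6:15 pm → extend to 3:00 pm–6:15 pm.
4:45 pm–5:15 pm overlaps/touches 3:00 pm–6:15 pm → extend to 3:00 pm–6:15 pm.
5:45 pm–6:00 pm overlaps/touches 3:00 pm–6:15 pm → extend to 3:00 pm–6:15 pm.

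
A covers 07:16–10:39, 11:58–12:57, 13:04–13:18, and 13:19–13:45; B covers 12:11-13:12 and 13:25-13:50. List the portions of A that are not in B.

07:16–10:39: no B overlap → unchanged.
11:58–12:57 minus B → 11:58–12:11.
13:04–13:18 minus B → 13:12–13:18.
13:19–13:45 minus B → 13:19–13:25.

07:16–10:39, 11:58–12:11, 13:12–13:18, 13:19–13:25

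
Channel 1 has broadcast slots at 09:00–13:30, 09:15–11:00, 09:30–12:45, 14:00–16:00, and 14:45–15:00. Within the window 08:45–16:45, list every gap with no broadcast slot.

08:45-09:00, 13:30-14:00, 16:00-16:45

The merged coverage is 09:00-13:30, 14:00-16:00.
Gaps within 08:45-16:45: 08:45-09:00, 13:30-14:00, 16:00-16:45.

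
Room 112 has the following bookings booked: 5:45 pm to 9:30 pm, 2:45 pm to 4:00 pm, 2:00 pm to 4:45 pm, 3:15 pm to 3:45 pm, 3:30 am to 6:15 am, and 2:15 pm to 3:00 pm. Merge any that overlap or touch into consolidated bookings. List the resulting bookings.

3:30 am–6:15 am, 2:00 pm–4:45 pm, 5:45 pm–9:30 pm

Sort by start: 3:30 am–6:15 am, 2:00 pm–4:45 pm, 2:15 pm–3:00 pm, 2:45 pm–4:00 pm, 3:15 pm–3:45 pm, 5:45 pm–9:30 pm.
2:00 pm–4:45 pm is disjoint → start new block.
2:15 pm–3:00 pm overlaps/touches 2:00 pm–4:45 pm → extend to 2:00 pm–4:45 pm.
2:45 pm–4:00 pm overlaps/touches 2:00 pm–4:45 pm → extend to 2:00 pm–4:45 pm.
3:15 pm–3:45 pm overlaps/touches 2:00 pm–4:45 pm → extend to 2:00 pm–4:45 pm.
5:45 pm–9:30 pm is disjoint → start new block.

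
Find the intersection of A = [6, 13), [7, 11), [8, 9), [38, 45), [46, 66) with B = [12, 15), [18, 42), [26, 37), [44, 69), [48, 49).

[12, 13) ∪ [38, 42) ∪ [44, 45) ∪ [46, 66)

Merge the first list: [6, 13), [38, 45), [46, 66).
Merge the second list: [12, 15), [18, 42), [44, 69).
[6, 13) overlaps B on [12, 13).
[38, 45) overlaps B on [38, 42), [44, 45).
[46, 66) overlaps B on [46, 66).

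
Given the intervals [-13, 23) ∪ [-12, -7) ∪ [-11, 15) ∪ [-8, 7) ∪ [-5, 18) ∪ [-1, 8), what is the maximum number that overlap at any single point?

5

At -1, 5 of the intervals are simultaneously active.
No point has more.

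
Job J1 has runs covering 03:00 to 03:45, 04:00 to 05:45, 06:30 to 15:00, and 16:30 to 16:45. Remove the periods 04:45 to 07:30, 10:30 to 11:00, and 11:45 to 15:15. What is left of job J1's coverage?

03:00-03:45 is untouched.
04:00-05:45 with B removed leaves 04:00-04:45.
06:30-15:00 with B removed leaves 07:30-10:30, 11:00-11:45.
16:30-16:45 is untouched.

03:00-03:45, 04:00-04:45, 07:30-10:30, 11:00-11:45, 16:30-16:45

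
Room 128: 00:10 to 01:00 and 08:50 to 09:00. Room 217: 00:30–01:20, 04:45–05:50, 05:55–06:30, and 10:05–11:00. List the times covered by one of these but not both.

00:10-00:30, 01:00-01:20, 04:45-05:50, 05:55-06:30, 08:50-09:00, 10:05-11:00

A but not B: 00:10-00:30, 08:50-09:00.
B but not A: 01:00-01:20, 04:45-05:50, 05:55-06:30, 10:05-11:00.
Combining gives A △ B.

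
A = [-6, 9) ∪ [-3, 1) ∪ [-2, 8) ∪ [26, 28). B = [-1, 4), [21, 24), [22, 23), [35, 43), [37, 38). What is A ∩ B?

[-1, 4)

Merge the first list: [-6, 9), [26, 28).
Merge the second list: [-1, 4), [21, 24), [35, 43).
[-6, 9) ∩ B → [-1, 4).
[26, 28) meets no B interval.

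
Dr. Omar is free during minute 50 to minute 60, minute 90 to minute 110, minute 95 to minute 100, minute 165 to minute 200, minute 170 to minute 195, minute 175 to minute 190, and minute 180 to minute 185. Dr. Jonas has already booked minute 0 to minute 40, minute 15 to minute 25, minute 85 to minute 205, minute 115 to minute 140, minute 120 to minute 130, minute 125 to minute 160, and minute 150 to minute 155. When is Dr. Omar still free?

minute 50 to minute 60

First set merges to minute 50 to minute 60, minute 90 to minute 110, minute 165 to minute 200.
Second set merges to minute 0 to minute 40, minute 85 to minute 205.
minute 50 to minute 60: nothing removed.
minute 90 to minute 110: entirely removed.
minute 165 to minute 200: entirely removed.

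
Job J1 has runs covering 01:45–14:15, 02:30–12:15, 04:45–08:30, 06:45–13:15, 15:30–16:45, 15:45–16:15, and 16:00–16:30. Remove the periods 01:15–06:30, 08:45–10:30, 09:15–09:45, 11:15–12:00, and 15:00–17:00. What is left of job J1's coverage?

Merge the first list: 01:45–14:15, 15:30–16:45.
Merge the second list: 01:15–06:30, 08:45–10:30, 11:15–12:00, 15:00–17:00.
01:45–14:15 minus B → 06:30–08:45, 10:30–11:15, 12:00–14:15.
15:30–16:45: fully covered by B → removed.

06:30–08:45, 10:30–11:15, 12:00–14:15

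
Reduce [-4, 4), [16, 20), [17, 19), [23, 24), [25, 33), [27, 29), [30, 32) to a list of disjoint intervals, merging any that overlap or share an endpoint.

[16, 20) is disjoint → start new block.
[17, 19) overlaps/touches [16, 20) → extend to [16, 20).
[23, 24) is disjoint → start new block.
[25, 33) is disjoint → start new block.
[27, 29) overlaps/touches [25, 33) → extend to [25, 33).
[30, 32) overlaps/touches [25, 33) → extend to [25, 33).

[-4, 4) ∪ [16, 20) ∪ [23, 24) ∪ [25, 33)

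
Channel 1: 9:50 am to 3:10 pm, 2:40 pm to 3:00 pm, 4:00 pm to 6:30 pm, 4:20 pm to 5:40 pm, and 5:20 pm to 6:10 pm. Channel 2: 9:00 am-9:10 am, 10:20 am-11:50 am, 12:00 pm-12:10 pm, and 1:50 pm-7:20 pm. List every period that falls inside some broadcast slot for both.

Merge the first list: 9:50 am-3:10 pm, 4:00 pm-6:30 pm.
9:50 am-3:10 pm ∩ B → 10:20 am-11:50 am, 12:00 pm-12:10 pm, 1:50 pm-3:10 pm.
4:00 pm-6:30 pm ∩ B → 4:00 pm-6:30 pm.

10:20 am-11:50 am, 12:00 pm-12:10 pm, 1:50 pm-3:10 pm, 4:00 pm-6:30 pm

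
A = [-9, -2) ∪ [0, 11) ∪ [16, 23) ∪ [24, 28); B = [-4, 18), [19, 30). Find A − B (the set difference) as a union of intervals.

[-9, -4) ∪ [18, 19)

[-9, -2) minus B → [-9, -4).
[0, 11): fully covered by B → removed.
[16, 23) minus B → [18, 19).
[24, 28): fully covered by B → removed.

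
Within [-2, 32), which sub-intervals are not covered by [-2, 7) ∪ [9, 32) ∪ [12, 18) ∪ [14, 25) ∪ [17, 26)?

[7, 9)

The merged coverage is [-2, 7), [9, 32).
Uncovered inside [-2, 32): [7, 9).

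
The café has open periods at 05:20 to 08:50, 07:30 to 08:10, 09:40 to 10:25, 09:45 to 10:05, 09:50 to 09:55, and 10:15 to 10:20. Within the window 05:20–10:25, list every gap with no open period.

The merged coverage is 05:20–08:50, 09:40–10:25.
Complement within 05:20–10:25: 08:50–09:40.

08:50–09:40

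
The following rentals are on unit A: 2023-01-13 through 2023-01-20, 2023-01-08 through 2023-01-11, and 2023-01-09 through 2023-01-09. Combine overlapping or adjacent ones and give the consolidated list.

Sort by start: 2023-01-08 through 2023-01-11, 2023-01-09 through 2023-01-09, 2023-01-13 through 2023-01-20.
2023-01-09 through 2023-01-09 overlaps/touches 2023-01-08 through 2023-01-11 → extend to 2023-01-08 through 2023-01-11.
2023-01-13 through 2023-01-20 is disjoint → start new block.

2023-01-08 through 2023-01-11, 2023-01-13 through 2023-01-20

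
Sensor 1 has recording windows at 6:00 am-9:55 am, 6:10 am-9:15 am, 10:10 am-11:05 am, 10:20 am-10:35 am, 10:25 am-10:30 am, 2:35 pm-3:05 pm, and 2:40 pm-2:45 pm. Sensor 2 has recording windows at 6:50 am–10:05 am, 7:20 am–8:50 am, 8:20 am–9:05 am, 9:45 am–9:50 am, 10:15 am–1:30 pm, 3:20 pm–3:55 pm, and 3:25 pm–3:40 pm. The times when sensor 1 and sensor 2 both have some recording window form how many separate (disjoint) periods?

2

A, merged: 6:00 am–9:55 am, 10:10 am–11:05 am, 2:35 pm–3:05 pm.
B, merged: 6:50 am–10:05 am, 10:15 am–1:30 pm, 3:20 pm–3:55 pm.
A ∩ B = 6:50 am–9:55 am, 10:15 am–11:05 am.
That is 2 disjoint pieces.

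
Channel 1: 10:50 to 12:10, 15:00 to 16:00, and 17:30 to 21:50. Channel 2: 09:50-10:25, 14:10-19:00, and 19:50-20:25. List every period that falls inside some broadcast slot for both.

10:50–12:10 meets no B interval.
15:00–16:00 ∩ B → 15:00–16:00.
17:30–21:50 ∩ B → 17:30–19:00, 19:50–20:25.

15:00–16:00, 17:30–19:00, 19:50–20:25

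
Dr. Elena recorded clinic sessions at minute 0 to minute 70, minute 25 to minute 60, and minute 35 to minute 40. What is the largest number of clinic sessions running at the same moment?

Sweep endpoints in order; track running count of active intervals.
Peak of 3 reached at minute 35.

3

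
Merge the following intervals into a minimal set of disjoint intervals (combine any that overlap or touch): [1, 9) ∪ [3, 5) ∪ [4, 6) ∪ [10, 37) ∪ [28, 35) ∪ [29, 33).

[1, 9) ∪ [10, 37)

[3, 5) overlaps/touches [1, 9) → extend to [1, 9).
[4, 6) overlaps/touches [1, 9) → extend to [1, 9).
[10, 37) is disjoint → start new block.
[28, 35) overlaps/touches [10, 37) → extend to [10, 37).
[29, 33) overlaps/touches [10, 37) → extend to [10, 37).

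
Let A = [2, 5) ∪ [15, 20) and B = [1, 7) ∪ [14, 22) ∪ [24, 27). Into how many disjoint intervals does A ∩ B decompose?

A ∩ B = [2, 5), [15, 20).
That is 2 disjoint pieces.

2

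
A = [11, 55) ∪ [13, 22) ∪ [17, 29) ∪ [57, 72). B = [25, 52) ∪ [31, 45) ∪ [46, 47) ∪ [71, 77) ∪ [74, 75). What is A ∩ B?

[25, 52) ∪ [71, 72)

A, merged: [11, 55), [57, 72).
B, merged: [25, 52), [71, 77).
[11, 55) ∩ B → [25, 52).
[57, 72) ∩ B → [71, 72).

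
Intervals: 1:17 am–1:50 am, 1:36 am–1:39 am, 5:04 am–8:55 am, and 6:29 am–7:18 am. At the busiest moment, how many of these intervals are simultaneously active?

Walk the sorted start/end points keeping a running depth.
The depth first hits 2 at 1:36 am.

2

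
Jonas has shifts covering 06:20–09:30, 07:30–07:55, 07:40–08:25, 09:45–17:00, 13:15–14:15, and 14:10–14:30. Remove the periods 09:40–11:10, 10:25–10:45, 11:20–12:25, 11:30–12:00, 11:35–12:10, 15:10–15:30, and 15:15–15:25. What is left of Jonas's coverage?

A, merged: 06:20–09:30, 09:45–17:00.
B, merged: 09:40–11:10, 11:20–12:25, 15:10–15:30.
06:20–09:30: no B overlap → unchanged.
09:45–17:00 minus B → 11:10–11:20, 12:25–15:10, 15:30–17:00.

06:20–09:30, 11:10–11:20, 12:25–15:10, 15:30–17:00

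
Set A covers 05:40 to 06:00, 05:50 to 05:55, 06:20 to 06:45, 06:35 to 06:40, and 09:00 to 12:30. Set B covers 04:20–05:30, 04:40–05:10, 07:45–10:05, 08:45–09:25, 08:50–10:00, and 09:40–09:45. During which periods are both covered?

Merge the first list: 05:40–06:00, 06:20–06:45, 09:00–12:30.
Merge the second list: 04:20–05:30, 07:45–10:05.
05:40–06:00 falls entirely outside B.
06:20–06:45 falls entirely outside B.
09:00–12:30 overlaps B on 09:00–10:05.

09:00–10:05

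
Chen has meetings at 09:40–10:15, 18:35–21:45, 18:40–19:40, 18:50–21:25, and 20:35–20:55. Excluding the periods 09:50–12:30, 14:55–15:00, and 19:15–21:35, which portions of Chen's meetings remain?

Merge the first list: 09:40–10:15, 18:35–21:45.
09:40–10:15 \ B = 09:40–09:50.
18:35–21:45 \ B = 18:35–19:15, 21:35–21:45.

09:40–09:50, 18:35–19:15, 21:35–21:45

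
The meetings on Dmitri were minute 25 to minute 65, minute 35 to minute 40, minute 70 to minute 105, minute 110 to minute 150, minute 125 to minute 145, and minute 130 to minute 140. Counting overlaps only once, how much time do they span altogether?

Merged: minute 25 to minute 65, minute 70 to minute 105, minute 110 to minute 150.
Lengths: 40 minutes + 35 minutes + 40 minutes = 115 minutes.

115 minutes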